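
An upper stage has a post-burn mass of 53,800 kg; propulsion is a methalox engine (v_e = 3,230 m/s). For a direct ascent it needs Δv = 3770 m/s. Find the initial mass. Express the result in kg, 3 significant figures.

initial mass ≈ 173000 kg

m₀/m_f = exp(Δv / v_e) = exp(3770 / 3230.0) = exp(1.1672) = 3.2129.
m₀ = m_f × 3.2129 = 53,800 × 3.2129 = 172,854 kg.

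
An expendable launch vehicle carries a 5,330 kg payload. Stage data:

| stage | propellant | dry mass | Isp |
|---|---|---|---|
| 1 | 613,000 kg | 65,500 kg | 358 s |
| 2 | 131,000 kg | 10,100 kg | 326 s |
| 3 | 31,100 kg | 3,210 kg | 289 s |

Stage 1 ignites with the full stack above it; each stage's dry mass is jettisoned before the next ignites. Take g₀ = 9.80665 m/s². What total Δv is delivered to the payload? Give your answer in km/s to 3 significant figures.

Δv ≈ 12.9 km/s

Ignition mass of stage 1 = 613,000+65,500 + 131,000+10,100 + 31,100+3,210 + 5,330 = 859,240 kg.
Stage 1: m₀ = 859,240 kg, m_f = 859,240 − 613,000 = 246,240 kg; Δv = 358×9.80665×ln(3.489) = 3510.8×1.2497 ≈ 4388 m/s.
Stage 2: m₀ = 180,740 kg, m_f = 180,740 − 131,000 = 49,740 kg; Δv = 326×9.80665×ln(3.634) = 3197.0×1.2903 ≈ 4125 m/s.
Stage 3: m₀ = 39,640 kg, m_f = 39,640 − 31,100 = 8,540 kg; Δv = 289×9.80665×ln(4.642) = 2834.1×1.5351 ≈ 4351 m/s.
Total Δv = 4388 + 4125 + 4351 = 12864 m/s.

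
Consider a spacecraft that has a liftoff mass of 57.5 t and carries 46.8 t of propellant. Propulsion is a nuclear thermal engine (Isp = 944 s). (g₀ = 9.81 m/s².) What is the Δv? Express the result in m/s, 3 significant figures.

Δv ≈ 15600 m/s

v_e = Isp · g₀ = 944 × 9.81 = 9260.6 m/s.
m_f = m₀ − m_prop = 57.5 − 46.8 = 10.7 t.
Using Δv = v_e ln(m₀/m_f): Δv = v_e · ln(m₀/m_f) = 9260.6 × ln(5.374) = 9260.6 × 1.6815 ≈ 15572.1 m/s.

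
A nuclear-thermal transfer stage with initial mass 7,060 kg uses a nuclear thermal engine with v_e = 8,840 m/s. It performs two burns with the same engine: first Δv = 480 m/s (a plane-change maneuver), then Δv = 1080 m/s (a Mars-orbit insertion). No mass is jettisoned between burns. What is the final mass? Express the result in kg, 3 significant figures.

final mass ≈ 5920 kg

After the first burn: m = 7060 × exp(−480/8840.0) = 7060 × 0.94715 = 6,686.88 kg.
After the second burn: m = 6,686.88 × exp(−1080/8840.0) = 6,686.88 × 0.88500 = 5,917.89 kg.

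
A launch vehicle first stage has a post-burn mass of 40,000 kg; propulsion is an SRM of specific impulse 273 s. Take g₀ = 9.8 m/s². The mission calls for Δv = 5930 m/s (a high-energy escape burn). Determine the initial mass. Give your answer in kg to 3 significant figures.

initial mass ≈ 367000 kg

v_e = Isp · g₀ = 273 × 9.8 = 2675.4 m/s.
m₀/m_f = exp(Δv / v_e) = exp(5930 / 2675.4) = exp(2.2165) = 9.1751.
m₀ = m_f × 9.1751 = 40,000 × 9.1751 = 367,004 kg.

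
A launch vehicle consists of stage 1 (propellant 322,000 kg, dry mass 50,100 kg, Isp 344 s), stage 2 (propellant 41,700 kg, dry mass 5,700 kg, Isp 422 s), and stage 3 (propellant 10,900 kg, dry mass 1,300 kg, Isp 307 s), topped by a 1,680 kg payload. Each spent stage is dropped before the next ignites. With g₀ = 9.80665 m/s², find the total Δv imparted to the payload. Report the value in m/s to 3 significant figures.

Ignition mass of stage 1 = 322,000+50,100 + 41,700+5,700 + 10,900+1,300 + 1,680 = 433,380 kg.
Stage 1: m₀ = 433,380 kg, m_f = 433,380 − 322,000 = 111,380 kg; Δv = 344×9.80665×ln(3.891) = 3373.5×1.3587 ≈ 4583 m/s.
Stage 2: m₀ = 61,280 kg, m_f = 61,280 − 41,700 = 19,580 kg; Δv = 422×9.80665×ln(3.13) = 4138.4×1.1409 ≈ 4722 m/s.
Stage 3: m₀ = 13,880 kg, m_f = 13,880 − 10,900 = 2,980 kg; Δv = 307×9.80665×ln(4.658) = 3010.6×1.5385 ≈ 4632 m/s.
Total Δv = 4583 + 4722 + 4632 = 13937 m/s.

Δv ≈ 13900 m/s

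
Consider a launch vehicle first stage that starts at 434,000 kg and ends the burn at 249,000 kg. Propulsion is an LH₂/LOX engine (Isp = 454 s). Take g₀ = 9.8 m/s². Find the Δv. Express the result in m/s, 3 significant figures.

v_e = Isp · g₀ = 454 × 9.8 = 4449.2 m/s.
Δv = v_e · ln(m₀/m_f) = 4449.2 × ln(1.743) = 4449.2 × 0.5556 ≈ 2471.9 m/s.

Δv ≈ 2470 m/s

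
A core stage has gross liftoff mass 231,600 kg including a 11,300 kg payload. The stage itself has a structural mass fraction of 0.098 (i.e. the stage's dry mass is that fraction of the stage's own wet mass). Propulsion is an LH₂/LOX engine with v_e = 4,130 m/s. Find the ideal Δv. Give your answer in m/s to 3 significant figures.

Stage wet mass = m₀ − payload = 231,600 − 11,300 = 220,300 kg.
Stage dry mass = ε × stage wet mass = 0.098 × 220,300 = 21,589.4 kg.
Burnout mass m_f = stage dry + payload = 21,589.4 + 11,300 = 32,889.4 kg.
Δv = v_e · ln(231,600/32,889.4) = 4130.0 × ln(7.042) = 4130.0 × 1.9519 ≈ 8061 m/s.

Δv ≈ 8060 m/s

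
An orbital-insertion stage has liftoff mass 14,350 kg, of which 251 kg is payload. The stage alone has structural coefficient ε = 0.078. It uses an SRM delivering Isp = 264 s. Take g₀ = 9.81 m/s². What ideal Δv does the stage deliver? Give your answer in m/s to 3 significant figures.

Stage wet mass = m₀ − payload = 14,350 − 251 = 14,099 kg.
Stage dry mass = ε × stage wet mass = 0.078 × 14,099 = 1,099.72 kg.
Burnout mass m_f = stage dry + payload = 1,099.72 + 251 = 1,350.72 kg.
v_e = Isp · g₀ = 264 × 9.81 = 2589.8 m/s.
Rocket equation: Δv = v_e · ln(14,350/1,350.72) = 2589.8 × ln(10.62) = 2589.8 × 2.3631 ≈ 6120 m/s.

Δv ≈ 6120 m/s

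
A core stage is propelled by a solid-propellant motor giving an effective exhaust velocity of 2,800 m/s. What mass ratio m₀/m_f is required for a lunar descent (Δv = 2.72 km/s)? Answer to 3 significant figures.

m₀/m_f = exp(Δv / v_e) = exp(2720 / 2800.0) = exp(0.9714) = 2.6417.

mass ratio ≈ 2.64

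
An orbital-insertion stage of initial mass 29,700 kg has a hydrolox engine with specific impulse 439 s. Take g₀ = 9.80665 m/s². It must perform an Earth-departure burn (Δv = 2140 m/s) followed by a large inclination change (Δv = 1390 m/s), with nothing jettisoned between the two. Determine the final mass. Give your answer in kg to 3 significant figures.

final mass ≈ 13100 kg

v_e = Isp · g₀ = 439 × 9.80665 = 4305.1 m/s.
After the first burn: m = 29700 × exp(−2140/4305.1) = 29700 × 0.60830 = 18,066.5 kg.
After the second burn: m = 18,066.5 × exp(−1390/4305.1) = 18,066.5 × 0.72407 = 13,081.4 kg.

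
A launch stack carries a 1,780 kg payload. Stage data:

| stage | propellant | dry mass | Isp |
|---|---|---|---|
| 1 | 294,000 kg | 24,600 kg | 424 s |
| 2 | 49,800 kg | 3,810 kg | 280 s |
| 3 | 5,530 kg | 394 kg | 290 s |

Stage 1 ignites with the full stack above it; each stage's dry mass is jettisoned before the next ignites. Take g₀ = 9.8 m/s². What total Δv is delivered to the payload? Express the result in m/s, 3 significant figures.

Ignition mass of stage 1 = 294,000+24,600 + 49,800+3,810 + 5,530+394 + 1,780 = 379,914 kg.
Stage 1: m₀ = 379,914 kg, m_f = 379,914 − 294,000 = 85,914 kg; Δv = 424×9.8×ln(4.422) = 4155.2×1.4866 ≈ 6177 m/s.
Stage 2: m₀ = 61,314 kg, m_f = 61,314 − 49,800 = 11,514 kg; Δv = 280×9.8×ln(5.325) = 2744.0×1.6724 ≈ 4589 m/s.
Stage 3: m₀ = 7,704 kg, m_f = 7,704 − 5,530 = 2,174 kg; Δv = 290×9.8×ln(3.544) = 2842.0×1.2652 ≈ 3596 m/s.
Total Δv = 6177 + 4589 + 3596 = 14362 m/s.

Δv ≈ 14400 m/s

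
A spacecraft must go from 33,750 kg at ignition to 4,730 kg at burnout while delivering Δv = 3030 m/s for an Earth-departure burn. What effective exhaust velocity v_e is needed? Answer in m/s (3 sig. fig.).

v_e ≈ 1540 m/s

ln(m₀/m_f) = ln(33750/4730) = ln(7.135) = 1.9651.
v_e = Δv / ln(m₀/m_f) = 3030 / 1.9651 = 1541.9 m/s.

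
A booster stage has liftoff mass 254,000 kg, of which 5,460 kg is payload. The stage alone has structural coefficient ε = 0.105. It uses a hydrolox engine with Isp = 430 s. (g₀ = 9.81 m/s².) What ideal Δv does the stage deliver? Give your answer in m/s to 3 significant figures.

Stage wet mass = m₀ − payload = 254,000 − 5,460 = 248,540 kg.
Stage dry mass = ε × stage wet mass = 0.105 × 248,540 = 26,096.7 kg.
Burnout mass m_f = stage dry + payload = 26,096.7 + 5,460 = 31,556.7 kg.
v_e = Isp · g₀ = 430 × 9.81 = 4218.3 m/s.
From the ideal rocket equation, Δv = v_e · ln(254,000/31,556.7) = 4218.3 × ln(8.049) = 4218.3 × 2.0855 ≈ 8797 m/s.

Δv ≈ 8800 m/s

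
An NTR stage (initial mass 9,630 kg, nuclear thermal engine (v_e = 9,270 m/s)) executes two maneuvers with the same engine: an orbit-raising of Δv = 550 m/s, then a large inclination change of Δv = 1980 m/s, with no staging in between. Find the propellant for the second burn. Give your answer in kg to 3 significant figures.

propellant for the second burn ≈ 1750 kg

After the first burn: m = 9630 × exp(−550/9270.0) = 9630 × 0.94239 = 9,075.22 kg.
After the second burn: m = 9,075.22 × exp(−1980/9270.0) = 9,075.22 × 0.80768 = 7,329.87 kg.
Second-burn propellant = 9,075.22 − 7,329.87 = 1,745.35 kg.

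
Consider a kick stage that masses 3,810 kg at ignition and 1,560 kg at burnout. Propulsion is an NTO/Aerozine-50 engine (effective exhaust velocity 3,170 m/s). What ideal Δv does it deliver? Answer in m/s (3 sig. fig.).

From the ideal rocket equation, Δv = v_e · ln(m₀/m_f) = 3170.0 × ln(2.442) = 3170.0 × 0.8929 ≈ 2830.6 m/s.

Δv ≈ 2830 m/s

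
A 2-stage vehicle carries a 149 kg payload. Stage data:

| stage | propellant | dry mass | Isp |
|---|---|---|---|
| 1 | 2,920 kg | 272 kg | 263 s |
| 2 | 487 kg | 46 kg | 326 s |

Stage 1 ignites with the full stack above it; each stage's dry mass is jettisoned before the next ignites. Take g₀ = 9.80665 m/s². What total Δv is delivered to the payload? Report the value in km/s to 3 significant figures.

Ignition mass of stage 1 = 2,920+272 + 487+46 + 149 = 3,874 kg.
Stage 1: m₀ = 3,874 kg, m_f = 3,874 − 2,920 = 954 kg; Δv = 263×9.80665×ln(4.061) = 2579.1×1.4014 ≈ 3614 m/s.
Stage 2: m₀ = 682 kg, m_f = 682 − 487 = 195 kg; Δv = 326×9.80665×ln(3.497) = 3197.0×1.2520 ≈ 4003 m/s.
Total Δv = 3614 + 4003 = 7617 m/s.

Δv ≈ 7.62 km/s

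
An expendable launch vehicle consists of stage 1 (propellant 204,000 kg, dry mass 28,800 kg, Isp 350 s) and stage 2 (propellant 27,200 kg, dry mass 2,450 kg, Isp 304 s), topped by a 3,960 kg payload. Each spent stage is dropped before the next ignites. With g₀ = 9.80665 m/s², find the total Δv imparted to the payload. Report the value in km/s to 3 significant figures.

Ignition mass of stage 1 = 204,000+28,800 + 27,200+2,450 + 3,960 = 266,410 kg.
Stage 1: m₀ = 266,410 kg, m_f = 266,410 − 204,000 = 62,410 kg; Δv = 350×9.80665×ln(4.269) = 3432.3×1.4513 ≈ 4981 m/s.
Stage 2: m₀ = 33,610 kg, m_f = 33,610 − 27,200 = 6,410 kg; Δv = 304×9.80665×ln(5.243) = 2981.2×1.6570 ≈ 4940 m/s.
Total Δv = 4981 + 4940 = 9921 m/s.

Δv ≈ 9.92 km/s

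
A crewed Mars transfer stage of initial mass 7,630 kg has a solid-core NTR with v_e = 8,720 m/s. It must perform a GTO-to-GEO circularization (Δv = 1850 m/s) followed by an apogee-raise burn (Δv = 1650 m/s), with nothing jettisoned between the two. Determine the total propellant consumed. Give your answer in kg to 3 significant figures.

total propellant consumed ≈ 2520 kg

After the first burn: m = 7630 × exp(−1850/8720.0) = 7630 × 0.80884 = 6,171.45 kg.
After the second burn: m = 6,171.45 × exp(−1650/8720.0) = 6,171.45 × 0.82760 = 5,107.49 kg.
Total propellant = m₀ − m_final = 7630 − 5,107.49 = 2,522.51 kg.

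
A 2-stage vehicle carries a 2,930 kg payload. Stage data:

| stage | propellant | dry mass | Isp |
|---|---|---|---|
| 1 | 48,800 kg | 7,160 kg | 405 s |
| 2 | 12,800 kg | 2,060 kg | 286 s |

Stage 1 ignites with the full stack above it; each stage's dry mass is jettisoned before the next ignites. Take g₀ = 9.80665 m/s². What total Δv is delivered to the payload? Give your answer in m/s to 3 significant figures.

Ignition mass of stage 1 = 48,800+7,160 + 12,800+2,060 + 2,930 = 73,750 kg.
Stage 1: m₀ = 73,750 kg, m_f = 73,750 − 48,800 = 24,950 kg; Δv = 405×9.80665×ln(2.956) = 3971.7×1.0838 ≈ 4305 m/s.
Stage 2: m₀ = 17,790 kg, m_f = 17,790 − 12,800 = 4,990 kg; Δv = 286×9.80665×ln(3.565) = 2804.7×1.2712 ≈ 3565 m/s.
Total Δv = 4305 + 3565 = 7870 m/s.

Δv ≈ 7870 m/s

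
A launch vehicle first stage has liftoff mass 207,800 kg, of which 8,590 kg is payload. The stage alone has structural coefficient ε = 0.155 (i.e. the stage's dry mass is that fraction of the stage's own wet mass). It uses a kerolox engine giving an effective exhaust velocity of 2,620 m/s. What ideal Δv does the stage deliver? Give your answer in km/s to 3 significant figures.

Δv ≈ 4.35 km/s

Stage wet mass = m₀ − payload = 207,800 − 8,590 = 199,210 kg.
Stage dry mass = ε × stage wet mass = 0.155 × 199,210 = 30,877.6 kg.
Burnout mass m_f = stage dry + payload = 30,877.6 + 8,590 = 39,467.6 kg.
Δv = v_e · ln(207,800/39,467.6) = 2620.0 × ln(5.265) = 2620.0 × 1.6611 ≈ 4352 m/s.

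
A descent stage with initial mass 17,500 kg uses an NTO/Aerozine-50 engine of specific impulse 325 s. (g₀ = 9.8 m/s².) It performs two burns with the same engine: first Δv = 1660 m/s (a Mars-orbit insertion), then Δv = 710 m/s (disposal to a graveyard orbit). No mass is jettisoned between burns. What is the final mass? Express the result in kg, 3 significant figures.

final mass ≈ 8320 kg

v_e = Isp · g₀ = 325 × 9.8 = 3185.0 m/s.
After the first burn: m = 17500 × exp(−1660/3185.0) = 17500 × 0.59381 = 10,391.7 kg.
After the second burn: m = 10,391.7 × exp(−710/3185.0) = 10,391.7 × 0.80018 = 8,315.23 kg.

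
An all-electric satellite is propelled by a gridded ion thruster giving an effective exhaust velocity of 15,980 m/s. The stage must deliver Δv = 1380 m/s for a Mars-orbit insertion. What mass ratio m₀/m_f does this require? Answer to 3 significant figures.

mass ratio ≈ 1.09

m₀/m_f = exp(Δv / v_e) = exp(1380 / 15980.0) = exp(0.0864) = 1.0902.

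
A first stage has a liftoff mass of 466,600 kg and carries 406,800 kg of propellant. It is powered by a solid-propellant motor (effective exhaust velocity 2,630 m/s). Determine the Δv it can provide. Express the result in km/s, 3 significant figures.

m_f = m₀ − m_prop = 466,600 − 406,800 = 59,800 kg.
Δv = v_e · ln(m₀/m_f) = 2630.0 × ln(7.803) = 2630.0 × 2.0545 ≈ 5403.2 m/s.

Δv ≈ 5.40 km/s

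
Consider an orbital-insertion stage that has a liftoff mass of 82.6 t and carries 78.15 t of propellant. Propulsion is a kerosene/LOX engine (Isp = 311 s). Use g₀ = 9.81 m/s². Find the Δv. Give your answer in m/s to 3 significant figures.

Δv ≈ 8910 m/s

v_e = Isp · g₀ = 311 × 9.81 = 3050.9 m/s.
m_f = m₀ − m_prop = 82.6 − 78.15 = 4.45 t.
Using Δv = v_e ln(m₀/m_f): Δv = v_e · ln(m₀/m_f) = 3050.9 × ln(18.56) = 3050.9 × 2.9211 ≈ 8912.0 m/s.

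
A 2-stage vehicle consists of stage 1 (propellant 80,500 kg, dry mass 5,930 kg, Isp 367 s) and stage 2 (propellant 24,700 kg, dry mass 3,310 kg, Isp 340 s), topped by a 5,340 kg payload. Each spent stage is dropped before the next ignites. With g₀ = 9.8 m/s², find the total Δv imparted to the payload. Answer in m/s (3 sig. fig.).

Δv ≈ 8510 m/s

Ignition mass of stage 1 = 80,500+5,930 + 24,700+3,310 + 5,340 = 119,780 kg.
Stage 1: m₀ = 119,780 kg, m_f = 119,780 − 80,500 = 39,280 kg; Δv = 367×9.8×ln(3.049) = 3596.6×1.1149 ≈ 4010 m/s.
Stage 2: m₀ = 33,350 kg, m_f = 33,350 − 24,700 = 8,650 kg; Δv = 340×9.8×ln(3.855) = 3332.0×1.3495 ≈ 4497 m/s.
Total Δv = 4010 + 4497 = 8507 m/s.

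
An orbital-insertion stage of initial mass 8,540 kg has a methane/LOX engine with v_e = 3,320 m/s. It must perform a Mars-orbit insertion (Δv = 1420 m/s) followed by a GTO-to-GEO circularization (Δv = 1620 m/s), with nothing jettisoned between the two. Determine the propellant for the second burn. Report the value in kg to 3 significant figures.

propellant for the second burn ≈ 2150 kg

After the first burn: m = 8540 × exp(−1420/3320.0) = 8540 × 0.65200 = 5,568.08 kg.
After the second burn: m = 5,568.08 × exp(−1620/3320.0) = 5,568.08 × 0.61388 = 3,418.13 kg.
Second-burn propellant = 5,568.08 − 3,418.13 = 2,149.95 kg.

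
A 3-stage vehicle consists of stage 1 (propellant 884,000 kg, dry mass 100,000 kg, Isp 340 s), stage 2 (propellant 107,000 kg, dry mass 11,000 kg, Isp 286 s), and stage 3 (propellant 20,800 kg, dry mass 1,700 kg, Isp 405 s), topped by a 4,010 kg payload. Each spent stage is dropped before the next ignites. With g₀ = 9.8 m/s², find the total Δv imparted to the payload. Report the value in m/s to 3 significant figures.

Δv ≈ 15000 m/s

Ignition mass of stage 1 = 884,000+100,000 + 107,000+11,000 + 20,800+1,700 + 4,010 = 1,128,510 kg.
Stage 1: m₀ = 1,128,510 kg, m_f = 1,128,510 − 884,000 = 244,510 kg; Δv = 340×9.8×ln(4.615) = 3332.0×1.5294 ≈ 5096 m/s.
Stage 2: m₀ = 144,510 kg, m_f = 144,510 − 107,000 = 37,510 kg; Δv = 286×9.8×ln(3.853) = 2802.8×1.3487 ≈ 3780 m/s.
Stage 3: m₀ = 26,510 kg, m_f = 26,510 − 20,800 = 5,710 kg; Δv = 405×9.8×ln(4.643) = 3969.0×1.5353 ≈ 6094 m/s.
Total Δv = 5096 + 3780 + 6094 = 14970 m/s.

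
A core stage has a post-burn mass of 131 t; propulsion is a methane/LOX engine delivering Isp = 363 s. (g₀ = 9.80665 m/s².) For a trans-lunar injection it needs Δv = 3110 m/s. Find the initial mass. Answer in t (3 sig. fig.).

initial mass ≈ 314 t

v_e = Isp · g₀ = 363 × 9.80665 = 3559.8 m/s.
Rocket equation: m₀/m_f = exp(Δv / v_e) = exp(3110 / 3559.8) = exp(0.8736) = 2.3956.
m₀ = m_f × 2.3956 = 131 × 2.3956 = 313.824 t.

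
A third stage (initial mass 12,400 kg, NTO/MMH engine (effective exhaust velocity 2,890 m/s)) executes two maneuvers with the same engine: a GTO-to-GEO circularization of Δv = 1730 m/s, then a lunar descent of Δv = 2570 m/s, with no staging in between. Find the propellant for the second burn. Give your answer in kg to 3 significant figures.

After the first burn: m = 12400 × exp(−1730/2890.0) = 12400 × 0.54957 = 6,814.67 kg.
After the second burn: m = 6,814.67 × exp(−2570/2890.0) = 6,814.67 × 0.41095 = 2,800.49 kg.
Second-burn propellant = 6,814.67 − 2,800.49 = 4,014.18 kg.

propellant for the second burn ≈ 4010 kg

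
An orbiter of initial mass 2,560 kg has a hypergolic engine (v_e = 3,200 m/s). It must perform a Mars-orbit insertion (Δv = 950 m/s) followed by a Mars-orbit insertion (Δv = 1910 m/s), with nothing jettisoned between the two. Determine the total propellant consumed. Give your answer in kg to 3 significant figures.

After the first burn: m = 2560 × exp(−950/3200.0) = 2560 × 0.74314 = 1,902.44 kg.
After the second burn: m = 1,902.44 × exp(−1910/3200.0) = 1,902.44 × 0.55053 = 1,047.35 kg.
Total propellant = m₀ − m_final = 2560 − 1,047.35 = 1,512.65 kg.

total propellant consumed ≈ 1510 kg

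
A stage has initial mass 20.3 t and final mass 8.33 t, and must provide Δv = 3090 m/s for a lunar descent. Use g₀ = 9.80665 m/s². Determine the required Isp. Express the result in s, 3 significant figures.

Isp ≈ 354 s

ln(m₀/m_f) = ln(20300/8330) = ln(2.437) = 0.8908.
v_e = Δv / ln(m₀/m_f) = 3090 / 0.8908 = 3469.0 m/s.
Isp = v_e / g₀ = 3469.0 / 9.80665 = 353.7 s.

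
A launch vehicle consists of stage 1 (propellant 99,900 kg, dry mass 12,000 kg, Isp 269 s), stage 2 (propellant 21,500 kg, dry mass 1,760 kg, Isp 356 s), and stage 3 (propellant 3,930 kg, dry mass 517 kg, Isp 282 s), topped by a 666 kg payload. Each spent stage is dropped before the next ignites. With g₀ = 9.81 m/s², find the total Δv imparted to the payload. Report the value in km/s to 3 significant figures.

Δv ≈ 12.3 km/s

Ignition mass of stage 1 = 99,900+12,000 + 21,500+1,760 + 3,930+517 + 666 = 140,273 kg.
Stage 1: m₀ = 140,273 kg, m_f = 140,273 − 99,900 = 40,373 kg; Δv = 269×9.81×ln(3.474) = 2638.9×1.2454 ≈ 3287 m/s.
Stage 2: m₀ = 28,373 kg, m_f = 28,373 − 21,500 = 6,873 kg; Δv = 356×9.81×ln(4.128) = 3492.4×1.4178 ≈ 4952 m/s.
Stage 3: m₀ = 5,113 kg, m_f = 5,113 − 3,930 = 1,183 kg; Δv = 282×9.81×ln(4.322) = 2766.4×1.4637 ≈ 4049 m/s.
Total Δv = 3287 + 4952 + 4049 = 12288 m/s.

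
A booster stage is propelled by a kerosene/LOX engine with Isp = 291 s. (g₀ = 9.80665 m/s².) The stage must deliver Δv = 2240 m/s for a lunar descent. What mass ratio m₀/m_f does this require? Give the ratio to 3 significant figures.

mass ratio ≈ 2.19

v_e = Isp · g₀ = 291 × 9.80665 = 2853.7 m/s.
From the ideal rocket equation, m₀/m_f = exp(Δv / v_e) = exp(2240 / 2853.7) = exp(0.7849) = 2.1923.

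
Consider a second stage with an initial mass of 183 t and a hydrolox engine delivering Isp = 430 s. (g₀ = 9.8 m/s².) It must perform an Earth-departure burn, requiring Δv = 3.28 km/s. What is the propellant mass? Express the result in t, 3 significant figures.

v_e = Isp · g₀ = 430 × 9.8 = 4214.0 m/s.
m₀/m_f = exp(Δv / v_e) = exp(3280 / 4214.0) = exp(0.7784) = 2.1779.
m_f = 183 / 2.1779 = 84.0259 t, so propellant = m₀ − m_f = 183 − 84.0259 = 98.9741 t.

propellant mass ≈ 99.0 t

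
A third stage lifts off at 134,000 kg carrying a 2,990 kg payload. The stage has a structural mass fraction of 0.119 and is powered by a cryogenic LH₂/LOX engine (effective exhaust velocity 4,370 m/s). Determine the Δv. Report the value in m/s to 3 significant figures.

Δv ≈ 8630 m/s

Stage wet mass = m₀ − payload = 134,000 − 2,990 = 131,010 kg.
Stage dry mass = ε × stage wet mass = 0.119 × 131,010 = 15,590.2 kg.
Burnout mass m_f = stage dry + payload = 15,590.2 + 2,990 = 18,580.2 kg.
By the Tsiolkovsky rocket equation, Δv = v_e · ln(134,000/18,580.2) = 4370.0 × ln(7.212) = 4370.0 × 1.9757 ≈ 8634 m/s.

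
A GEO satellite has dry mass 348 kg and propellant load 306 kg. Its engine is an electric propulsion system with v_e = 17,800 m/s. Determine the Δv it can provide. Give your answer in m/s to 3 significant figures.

Δv ≈ 11200 m/s

m₀ = m_dry + m_prop = 348 + 306 = 654 kg.
Δv = v_e · ln(m₀/m_f) = 17800.0 × ln(1.879) = 17800.0 × 0.6309 ≈ 11230.1 m/s.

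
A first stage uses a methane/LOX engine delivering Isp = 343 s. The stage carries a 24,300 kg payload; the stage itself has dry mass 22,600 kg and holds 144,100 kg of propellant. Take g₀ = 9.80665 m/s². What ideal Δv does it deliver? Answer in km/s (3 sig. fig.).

v_e = Isp · g₀ = 343 × 9.80665 = 3363.7 m/s.
m₀ = payload + dry + propellant = 24,300 + 22,600 + 144,100 = 191,000 kg.
m_f = payload + dry = 24,300 + 22,600 = 46,900 kg.
Δv = v_e · ln(m₀/m_f) = 3363.7 × ln(4.072) = 3363.7 × 1.4043 ≈ 4723.5 m/s.

Δv ≈ 4.72 km/s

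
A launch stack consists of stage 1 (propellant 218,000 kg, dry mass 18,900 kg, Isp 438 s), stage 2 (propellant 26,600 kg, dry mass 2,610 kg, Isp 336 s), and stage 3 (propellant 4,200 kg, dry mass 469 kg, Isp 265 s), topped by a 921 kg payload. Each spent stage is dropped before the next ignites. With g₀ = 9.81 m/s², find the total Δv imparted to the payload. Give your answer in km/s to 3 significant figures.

Ignition mass of stage 1 = 218,000+18,900 + 26,600+2,610 + 4,200+469 + 921 = 271,700 kg.
Stage 1: m₀ = 271,700 kg, m_f = 271,700 − 218,000 = 53,700 kg; Δv = 438×9.81×ln(5.06) = 4296.8×1.6213 ≈ 6966 m/s.
Stage 2: m₀ = 34,800 kg, m_f = 34,800 − 26,600 = 8,200 kg; Δv = 336×9.81×ln(4.244) = 3296.2×1.4455 ≈ 4765 m/s.
Stage 3: m₀ = 5,590 kg, m_f = 5,590 − 4,200 = 1,390 kg; Δv = 265×9.81×ln(4.022) = 2599.7×1.3917 ≈ 3618 m/s.
Total Δv = 6966 + 4765 + 3618 = 15349 m/s.

Δv ≈ 15.3 km/s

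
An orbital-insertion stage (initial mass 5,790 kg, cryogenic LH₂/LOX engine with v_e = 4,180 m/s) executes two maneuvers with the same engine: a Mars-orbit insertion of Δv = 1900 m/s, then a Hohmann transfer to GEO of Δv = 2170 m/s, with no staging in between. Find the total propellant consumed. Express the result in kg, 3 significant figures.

total propellant consumed ≈ 3600 kg

After the first burn: m = 5790 × exp(−1900/4180.0) = 5790 × 0.63474 = 3,675.14 kg.
After the second burn: m = 3,675.14 × exp(−2170/4180.0) = 3,675.14 × 0.59503 = 2,186.82 kg.
Total propellant = m₀ − m_final = 5790 − 2,186.82 = 3,603.18 kg.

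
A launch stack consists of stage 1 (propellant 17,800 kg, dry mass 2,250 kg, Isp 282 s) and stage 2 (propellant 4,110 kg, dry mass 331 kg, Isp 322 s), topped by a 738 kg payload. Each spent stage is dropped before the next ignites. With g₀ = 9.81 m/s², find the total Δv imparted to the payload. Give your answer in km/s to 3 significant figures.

Ignition mass of stage 1 = 17,800+2,250 + 4,110+331 + 738 = 25,229 kg.
Stage 1: m₀ = 25,229 kg, m_f = 25,229 − 17,800 = 7,429 kg; Δv = 282×9.81×ln(3.396) = 2766.4×1.2226 ≈ 3382 m/s.
Stage 2: m₀ = 5,179 kg, m_f = 5,179 − 4,110 = 1,069 kg; Δv = 322×9.81×ln(4.845) = 3158.8×1.5779 ≈ 4984 m/s.
Total Δv = 3382 + 4984 = 8366 m/s.

Δv ≈ 8.37 km/s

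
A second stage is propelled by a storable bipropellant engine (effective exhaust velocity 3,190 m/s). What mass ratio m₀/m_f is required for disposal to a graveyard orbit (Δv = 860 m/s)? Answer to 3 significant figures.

Rocket equation: m₀/m_f = exp(Δv / v_e) = exp(860 / 3190.0) = exp(0.2696) = 1.3094.

mass ratio ≈ 1.31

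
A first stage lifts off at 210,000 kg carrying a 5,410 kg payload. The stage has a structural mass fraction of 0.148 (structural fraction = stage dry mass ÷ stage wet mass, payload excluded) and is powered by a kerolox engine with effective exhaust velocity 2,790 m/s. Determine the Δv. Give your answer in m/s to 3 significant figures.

Stage wet mass = m₀ − payload = 210,000 − 5,410 = 204,590 kg.
Stage dry mass = ε × stage wet mass = 0.148 × 204,590 = 30,279.3 kg.
Burnout mass m_f = stage dry + payload = 30,279.3 + 5,410 = 35,689.3 kg.
From the ideal rocket equation, Δv = v_e · ln(210,000/35,689.3) = 2790.0 × ln(5.884) = 2790.0 × 1.7723 ≈ 4945 m/s.

Δv ≈ 4940 m/s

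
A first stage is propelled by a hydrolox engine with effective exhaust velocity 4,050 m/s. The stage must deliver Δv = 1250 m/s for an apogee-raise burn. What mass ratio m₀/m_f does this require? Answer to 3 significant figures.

mass ratio ≈ 1.36

m₀/m_f = exp(Δv / v_e) = exp(1250 / 4050.0) = exp(0.3086) = 1.3616.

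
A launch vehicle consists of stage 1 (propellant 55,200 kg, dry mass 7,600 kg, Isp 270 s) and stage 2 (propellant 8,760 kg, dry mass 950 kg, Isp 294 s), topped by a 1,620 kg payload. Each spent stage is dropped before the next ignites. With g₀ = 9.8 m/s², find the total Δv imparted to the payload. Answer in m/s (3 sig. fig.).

Ignition mass of stage 1 = 55,200+7,600 + 8,760+950 + 1,620 = 74,130 kg.
Stage 1: m₀ = 74,130 kg, m_f = 74,130 − 55,200 = 18,930 kg; Δv = 270×9.8×ln(3.916) = 2646.0×1.3651 ≈ 3612 m/s.
Stage 2: m₀ = 11,330 kg, m_f = 11,330 − 8,760 = 2,570 kg; Δv = 294×9.8×ln(4.409) = 2881.2×1.4835 ≈ 4274 m/s.
Total Δv = 3612 + 4274 = 7886 m/s.

Δv ≈ 7890 m/s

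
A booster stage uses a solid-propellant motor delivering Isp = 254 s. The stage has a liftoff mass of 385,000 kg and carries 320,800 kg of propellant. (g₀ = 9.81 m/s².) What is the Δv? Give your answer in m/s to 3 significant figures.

Δv ≈ 4460 m/s

v_e = Isp · g₀ = 254 × 9.81 = 2491.7 m/s.
m_f = m₀ − m_prop = 385,000 − 320,800 = 64,200 kg.
Δv = v_e · ln(m₀/m_f) = 2491.7 × ln(5.997) = 2491.7 × 1.7912 ≈ 4463.3 m/s.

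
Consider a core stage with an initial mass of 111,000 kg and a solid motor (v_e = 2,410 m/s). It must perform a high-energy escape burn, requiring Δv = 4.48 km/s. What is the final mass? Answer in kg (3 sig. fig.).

Rocket equation: m₀/m_f = exp(Δv / v_e) = exp(4480 / 2410.0) = exp(1.8589) = 6.4168.
m_f = m₀ / 6.4168 = 111,000 / 6.4168 = 17,298.3 kg.

final mass ≈ 17300 kg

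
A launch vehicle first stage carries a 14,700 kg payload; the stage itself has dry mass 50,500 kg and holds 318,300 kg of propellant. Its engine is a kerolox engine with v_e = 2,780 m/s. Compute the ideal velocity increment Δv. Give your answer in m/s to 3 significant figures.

Δv ≈ 4930 m/s

m₀ = payload + dry + propellant = 14,700 + 50,500 + 318,300 = 383,500 kg.
m_f = payload + dry = 14,700 + 50,500 = 65,200 kg.
From the ideal rocket equation, Δv = v_e · ln(m₀/m_f) = 2780.0 × ln(5.882) = 2780.0 × 1.7719 ≈ 4925.8 m/s.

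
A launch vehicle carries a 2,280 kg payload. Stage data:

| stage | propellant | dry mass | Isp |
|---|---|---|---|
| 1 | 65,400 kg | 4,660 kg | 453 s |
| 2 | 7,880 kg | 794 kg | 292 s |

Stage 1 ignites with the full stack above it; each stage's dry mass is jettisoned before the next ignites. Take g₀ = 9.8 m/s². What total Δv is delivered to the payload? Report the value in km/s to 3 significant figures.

Ignition mass of stage 1 = 65,400+4,660 + 7,880+794 + 2,280 = 81,014 kg.
Stage 1: m₀ = 81,014 kg, m_f = 81,014 − 65,400 = 15,614 kg; Δv = 453×9.8×ln(5.189) = 4439.4×1.6465 ≈ 7309 m/s.
Stage 2: m₀ = 10,954 kg, m_f = 10,954 − 7,880 = 3,074 kg; Δv = 292×9.8×ln(3.563) = 2861.6×1.2707 ≈ 3636 m/s.
Total Δv = 7309 + 3636 = 10945 m/s.

Δv ≈ 10.9 km/s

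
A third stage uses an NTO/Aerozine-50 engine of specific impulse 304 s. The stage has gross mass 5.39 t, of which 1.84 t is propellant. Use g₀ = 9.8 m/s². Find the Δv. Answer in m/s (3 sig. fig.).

v_e = Isp · g₀ = 304 × 9.8 = 2979.2 m/s.
m_f = m₀ − m_prop = 5.39 − 1.84 = 3.55 t.
By the Tsiolkovsky rocket equation, Δv = v_e · ln(m₀/m_f) = 2979.2 × ln(1.518) = 2979.2 × 0.4176 ≈ 1244.1 m/s.

Δv ≈ 1240 m/s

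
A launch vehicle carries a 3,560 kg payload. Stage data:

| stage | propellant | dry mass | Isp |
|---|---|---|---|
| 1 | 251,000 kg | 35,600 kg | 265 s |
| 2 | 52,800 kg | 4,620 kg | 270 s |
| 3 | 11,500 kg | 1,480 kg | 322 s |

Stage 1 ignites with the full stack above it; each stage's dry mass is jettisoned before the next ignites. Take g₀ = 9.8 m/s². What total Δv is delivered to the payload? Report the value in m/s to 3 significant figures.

Δv ≈ 10200 m/s

Ignition mass of stage 1 = 251,000+35,600 + 52,800+4,620 + 11,500+1,480 + 3,560 = 360,560 kg.
Stage 1: m₀ = 360,560 kg, m_f = 360,560 − 251,000 = 109,560 kg; Δv = 265×9.8×ln(3.291) = 2597.0×1.1912 ≈ 3094 m/s.
Stage 2: m₀ = 73,960 kg, m_f = 73,960 − 52,800 = 21,160 kg; Δv = 270×9.8×ln(3.495) = 2646.0×1.2514 ≈ 3311 m/s.
Stage 3: m₀ = 16,540 kg, m_f = 16,540 − 11,500 = 5,040 kg; Δv = 322×9.8×ln(3.282) = 3155.6×1.1884 ≈ 3750 m/s.
Total Δv = 3094 + 3311 + 3750 = 10155 m/s.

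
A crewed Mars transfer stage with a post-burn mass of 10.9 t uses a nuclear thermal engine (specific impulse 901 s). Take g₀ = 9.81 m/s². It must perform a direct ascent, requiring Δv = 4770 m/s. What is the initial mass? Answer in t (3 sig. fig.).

v_e = Isp · g₀ = 901 × 9.81 = 8838.8 m/s.
Rocket equation: m₀/m_f = exp(Δv / v_e) = exp(4770 / 8838.8) = exp(0.5397) = 1.7154.
m₀ = m_f × 1.7154 = 10.9 × 1.7154 = 18.6979 t.

initial mass ≈ 18.7 t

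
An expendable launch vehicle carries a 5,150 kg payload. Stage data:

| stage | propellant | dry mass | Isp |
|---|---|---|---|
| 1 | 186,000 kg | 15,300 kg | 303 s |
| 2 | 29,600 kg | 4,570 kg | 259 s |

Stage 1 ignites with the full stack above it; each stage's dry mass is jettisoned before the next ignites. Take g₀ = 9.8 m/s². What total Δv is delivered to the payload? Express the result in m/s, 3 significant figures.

Δv ≈ 7950 m/s

Ignition mass of stage 1 = 186,000+15,300 + 29,600+4,570 + 5,150 = 240,620 kg.
Stage 1: m₀ = 240,620 kg, m_f = 240,620 − 186,000 = 54,620 kg; Δv = 303×9.8×ln(4.405) = 2969.4×1.4828 ≈ 4403 m/s.
Stage 2: m₀ = 39,320 kg, m_f = 39,320 − 29,600 = 9,720 kg; Δv = 259×9.8×ln(4.045) = 2538.2×1.3975 ≈ 3547 m/s.
Total Δv = 4403 + 3547 = 7950 m/s.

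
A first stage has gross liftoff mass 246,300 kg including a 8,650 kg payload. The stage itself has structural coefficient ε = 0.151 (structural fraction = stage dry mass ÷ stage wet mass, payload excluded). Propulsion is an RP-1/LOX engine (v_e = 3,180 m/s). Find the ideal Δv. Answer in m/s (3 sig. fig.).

Δv ≈ 5440 m/s

Stage wet mass = m₀ − payload = 246,300 − 8,650 = 237,650 kg.
Stage dry mass = ε × stage wet mass = 0.151 × 237,650 = 35,885.2 kg.
Burnout mass m_f = stage dry + payload = 35,885.2 + 8,650 = 44,535.2 kg.
Δv = v_e · ln(246,300/44,535.2) = 3180.0 × ln(5.53) = 3180.0 × 1.7103 ≈ 5439 m/s.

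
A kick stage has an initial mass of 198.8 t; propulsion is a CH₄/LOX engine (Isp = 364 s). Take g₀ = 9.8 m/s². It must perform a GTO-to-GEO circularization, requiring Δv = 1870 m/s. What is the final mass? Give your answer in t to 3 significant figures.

final mass ≈ 118 t

v_e = Isp · g₀ = 364 × 9.8 = 3567.2 m/s.
Using Δv = v_e ln(m₀/m_f): m₀/m_f = exp(Δv / v_e) = exp(1870 / 3567.2) = exp(0.5242) = 1.6891.
m_f = m₀ / 1.6891 = 198.8 / 1.6891 = 117.696 t.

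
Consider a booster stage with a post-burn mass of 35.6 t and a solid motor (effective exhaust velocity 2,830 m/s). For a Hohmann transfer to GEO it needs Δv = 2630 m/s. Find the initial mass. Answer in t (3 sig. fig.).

m₀/m_f = exp(Δv / v_e) = exp(2630 / 2830.0) = exp(0.9293) = 2.5328.
m₀ = m_f × 2.5328 = 35.6 × 2.5328 = 90.1677 t.

initial mass ≈ 90.2 t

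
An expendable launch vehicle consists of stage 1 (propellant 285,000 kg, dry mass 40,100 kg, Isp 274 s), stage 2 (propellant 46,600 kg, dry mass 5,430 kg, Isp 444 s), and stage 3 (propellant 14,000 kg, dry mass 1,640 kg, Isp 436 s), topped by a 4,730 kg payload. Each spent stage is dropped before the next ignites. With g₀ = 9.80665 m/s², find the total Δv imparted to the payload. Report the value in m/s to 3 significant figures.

Δv ≈ 12900 m/s

Ignition mass of stage 1 = 285,000+40,100 + 46,600+5,430 + 14,000+1,640 + 4,730 = 397,500 kg.
Stage 1: m₀ = 397,500 kg, m_f = 397,500 − 285,000 = 112,500 kg; Δv = 274×9.80665×ln(3.533) = 2687.0×1.2622 ≈ 3392 m/s.
Stage 2: m₀ = 72,400 kg, m_f = 72,400 − 46,600 = 25,800 kg; Δv = 444×9.80665×ln(2.806) = 4354.2×1.0318 ≈ 4493 m/s.
Stage 3: m₀ = 20,370 kg, m_f = 20,370 − 14,000 = 6,370 kg; Δv = 436×9.80665×ln(3.198) = 4275.7×1.1625 ≈ 4970 m/s.
Total Δv = 3392 + 4493 + 4970 = 12855 m/s.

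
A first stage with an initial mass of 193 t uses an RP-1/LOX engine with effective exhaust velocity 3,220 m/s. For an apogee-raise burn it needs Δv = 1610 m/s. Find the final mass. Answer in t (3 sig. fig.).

final mass ≈ 117 t

From the ideal rocket equation, m₀/m_f = exp(Δv / v_e) = exp(1610 / 3220.0) = exp(0.5000) = 1.6487.
m_f = m₀ / 1.6487 = 193 / 1.6487 = 117.062 t.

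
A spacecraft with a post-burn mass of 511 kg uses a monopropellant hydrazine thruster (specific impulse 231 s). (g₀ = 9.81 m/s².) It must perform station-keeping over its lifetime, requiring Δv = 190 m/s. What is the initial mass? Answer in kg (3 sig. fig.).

initial mass ≈ 556 kg

v_e = Isp · g₀ = 231 × 9.81 = 2266.1 m/s.
Using Δv = v_e ln(m₀/m_f): m₀/m_f = exp(Δv / v_e) = exp(190 / 2266.1) = exp(0.0838) = 1.0875.
m₀ = m_f × 1.0875 = 511 × 1.0875 = 555.713 kg.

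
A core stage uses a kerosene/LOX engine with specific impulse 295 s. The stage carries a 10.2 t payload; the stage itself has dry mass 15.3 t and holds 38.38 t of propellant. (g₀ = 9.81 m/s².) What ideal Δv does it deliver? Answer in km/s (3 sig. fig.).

v_e = Isp · g₀ = 295 × 9.81 = 2894.0 m/s.
m₀ = payload + dry + propellant = 10.2 + 15.3 + 38.38 = 63.88 t.
m_f = payload + dry = 10.2 + 15.3 = 25.5 t.
By the Tsiolkovsky rocket equation, Δv = v_e · ln(m₀/m_f) = 2894.0 × ln(2.505) = 2894.0 × 0.9183 ≈ 2657.6 m/s.

Δv ≈ 2.66 km/s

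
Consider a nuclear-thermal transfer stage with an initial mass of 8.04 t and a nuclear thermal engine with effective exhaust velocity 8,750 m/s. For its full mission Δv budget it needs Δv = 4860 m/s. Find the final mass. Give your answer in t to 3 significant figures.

final mass ≈ 4.61 t

From the ideal rocket equation, m₀/m_f = exp(Δv / v_e) = exp(4860 / 8750.0) = exp(0.5554) = 1.7427.
m_f = m₀ / 1.7427 = 8.04 / 1.7427 = 4.61353 t.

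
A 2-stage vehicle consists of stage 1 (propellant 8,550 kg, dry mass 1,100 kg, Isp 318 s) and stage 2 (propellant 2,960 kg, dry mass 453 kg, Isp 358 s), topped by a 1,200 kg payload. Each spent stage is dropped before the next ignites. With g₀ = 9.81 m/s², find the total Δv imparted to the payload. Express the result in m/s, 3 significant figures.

Δv ≈ 6460 m/s

Ignition mass of stage 1 = 8,550+1,100 + 2,960+453 + 1,200 = 14,263 kg.
Stage 1: m₀ = 14,263 kg, m_f = 14,263 − 8,550 = 5,713 kg; Δv = 318×9.81×ln(2.497) = 3119.6×0.9149 ≈ 2854 m/s.
Stage 2: m₀ = 4,613 kg, m_f = 4,613 − 2,960 = 1,653 kg; Δv = 358×9.81×ln(2.791) = 3512.0×1.0263 ≈ 3604 m/s.
Total Δv = 2854 + 3604 = 6458 m/s.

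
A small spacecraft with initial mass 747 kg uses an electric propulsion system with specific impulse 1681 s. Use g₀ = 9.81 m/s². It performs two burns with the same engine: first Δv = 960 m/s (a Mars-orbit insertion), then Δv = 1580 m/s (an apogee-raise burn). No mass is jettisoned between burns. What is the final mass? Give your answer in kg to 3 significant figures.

final mass ≈ 640 kg

v_e = Isp · g₀ = 1681 × 9.81 = 16490.6 m/s.
After the first burn: m = 747 × exp(−960/16490.6) = 747 × 0.94345 = 704.757 kg.
After the second burn: m = 704.757 × exp(−1580/16490.6) = 704.757 × 0.90863 = 640.363 kg.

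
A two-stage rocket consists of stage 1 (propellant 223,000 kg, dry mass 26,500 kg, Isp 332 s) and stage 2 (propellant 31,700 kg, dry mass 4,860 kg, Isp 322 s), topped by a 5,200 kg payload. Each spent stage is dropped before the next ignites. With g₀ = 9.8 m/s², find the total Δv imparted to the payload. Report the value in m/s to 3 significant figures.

Ignition mass of stage 1 = 223,000+26,500 + 31,700+4,860 + 5,200 = 291,260 kg.
Stage 1: m₀ = 291,260 kg, m_f = 291,260 − 223,000 = 68,260 kg; Δv = 332×9.8×ln(4.267) = 3253.6×1.4509 ≈ 4721 m/s.
Stage 2: m₀ = 41,760 kg, m_f = 41,760 − 31,700 = 10,060 kg; Δv = 322×9.8×ln(4.151) = 3155.6×1.4234 ≈ 4492 m/s.
Total Δv = 4721 + 4492 = 9213 m/s.

Δv ≈ 9210 m/s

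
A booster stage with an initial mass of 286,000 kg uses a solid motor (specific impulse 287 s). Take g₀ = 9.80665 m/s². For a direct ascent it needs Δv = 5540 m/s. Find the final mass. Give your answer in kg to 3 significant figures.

v_e = Isp · g₀ = 287 × 9.80665 = 2814.5 m/s.
By the Tsiolkovsky rocket equation, m₀/m_f = exp(Δv / v_e) = exp(5540 / 2814.5) = exp(1.9684) = 7.1590.
m_f = m₀ / 7.1590 = 286,000 / 7.1590 = 39,949.7 kg.

final mass ≈ 39900 kg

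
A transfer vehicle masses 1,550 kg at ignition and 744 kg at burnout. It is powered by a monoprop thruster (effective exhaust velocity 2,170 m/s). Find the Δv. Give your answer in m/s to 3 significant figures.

Δv ≈ 1590 m/s

From the ideal rocket equation, Δv = v_e · ln(m₀/m_f) = 2170.0 × ln(2.083) = 2170.0 × 0.7340 ≈ 1592.7 m/s.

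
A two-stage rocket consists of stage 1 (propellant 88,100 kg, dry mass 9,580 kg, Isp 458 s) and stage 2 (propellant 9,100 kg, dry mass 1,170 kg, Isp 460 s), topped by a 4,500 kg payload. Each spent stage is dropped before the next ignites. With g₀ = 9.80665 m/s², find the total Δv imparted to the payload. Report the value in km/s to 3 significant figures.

Δv ≈ 11.2 km/s

Ignition mass of stage 1 = 88,100+9,580 + 9,100+1,170 + 4,500 = 112,450 kg.
Stage 1: m₀ = 112,450 kg, m_f = 112,450 − 88,100 = 24,350 kg; Δv = 458×9.80665×ln(4.618) = 4491.4×1.5300 ≈ 6872 m/s.
Stage 2: m₀ = 14,770 kg, m_f = 14,770 − 9,100 = 5,670 kg; Δv = 460×9.80665×ln(2.605) = 4511.1×0.9574 ≈ 4319 m/s.
Total Δv = 6872 + 4319 = 11191 m/s.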